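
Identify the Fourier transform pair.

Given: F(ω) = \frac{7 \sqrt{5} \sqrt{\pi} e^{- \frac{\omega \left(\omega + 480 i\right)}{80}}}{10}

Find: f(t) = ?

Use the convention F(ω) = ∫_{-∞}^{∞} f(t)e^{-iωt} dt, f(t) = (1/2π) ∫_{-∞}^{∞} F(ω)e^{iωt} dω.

f(t) = 7 e^{- 20 \left(t - 6\right)^{2}}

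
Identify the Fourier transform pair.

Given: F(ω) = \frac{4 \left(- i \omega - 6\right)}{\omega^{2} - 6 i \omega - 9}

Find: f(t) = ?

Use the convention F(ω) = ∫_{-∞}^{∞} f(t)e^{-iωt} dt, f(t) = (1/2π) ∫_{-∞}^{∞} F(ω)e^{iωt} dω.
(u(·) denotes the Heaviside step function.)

f(t) = 4 \left(3 t + 1\right) e^{- 3 t} u\left(t\right)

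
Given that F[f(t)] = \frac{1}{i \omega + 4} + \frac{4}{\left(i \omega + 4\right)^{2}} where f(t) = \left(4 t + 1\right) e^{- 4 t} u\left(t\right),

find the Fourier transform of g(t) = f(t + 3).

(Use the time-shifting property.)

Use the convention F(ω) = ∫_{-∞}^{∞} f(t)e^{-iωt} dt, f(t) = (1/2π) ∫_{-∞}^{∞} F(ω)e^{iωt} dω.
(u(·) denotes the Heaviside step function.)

F[g](ω) = \frac{\left(- i \omega - 8\right) e^{3 i \omega}}{\omega^{2} - 8 i \omega - 16}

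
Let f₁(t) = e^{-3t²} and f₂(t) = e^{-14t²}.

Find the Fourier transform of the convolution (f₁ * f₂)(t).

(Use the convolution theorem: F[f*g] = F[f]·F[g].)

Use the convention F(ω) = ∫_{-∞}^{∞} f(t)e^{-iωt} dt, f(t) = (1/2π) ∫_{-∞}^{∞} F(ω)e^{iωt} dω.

F[f₁*f₂](ω) = \frac{\sqrt{42} \pi e^{- \frac{17 \omega^{2}}{168}}}{42}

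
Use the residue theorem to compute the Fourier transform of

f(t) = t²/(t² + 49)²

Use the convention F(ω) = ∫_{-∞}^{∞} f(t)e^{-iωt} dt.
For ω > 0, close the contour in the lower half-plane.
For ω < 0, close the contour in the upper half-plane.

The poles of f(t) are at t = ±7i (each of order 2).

Let g(z) = f(z)e^{-iωz}; for large |z| the factor e^{-iωz} decays in the lower half-plane when ω > 0 and in the upper half-plane when ω < 0.

Case ω > 0 (lower half-plane, clockwise contour ⇒ F(ω) = -2πi·ΣRes):
  Res_{z = - 7 i} g(z) = \frac{i \left(1 - 7 \omega\right) e^{- 7 \omega}}{28} (pole of order 2)
  F(ω) = -2πi·ΣRes = \frac{\pi \left(1 - 7 \omega\right) e^{- 7 \omega}}{14}

Case ω < 0 (upper half-plane, counterclockwise contour ⇒ F(ω) = +2πi·ΣRes):
  Res_{z = 7 i} g(z) = \frac{i \left(- 7 \omega - 1\right) e^{7 \omega}}{28} (pole of order 2)
  F(ω) = 2πi·ΣRes = \frac{\pi \left(7 \omega + 1\right) e^{7 \omega}}{14}

Both cases combine into a single formula in |ω|:

F(ω) = \frac{\pi \left(1 - 7 \left|{\omega}\right|\right) e^{- 7 \left|{\omega}\right|}}{14}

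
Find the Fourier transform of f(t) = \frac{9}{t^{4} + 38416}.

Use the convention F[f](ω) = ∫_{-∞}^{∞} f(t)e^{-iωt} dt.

F(ω) = \frac{9 \pi e^{- 7 \sqrt{2} \left|{\omega}\right|} \sin{\left(7 \sqrt{2} \left|{\omega}\right| + \frac{\pi}{4} \right)}}{2744}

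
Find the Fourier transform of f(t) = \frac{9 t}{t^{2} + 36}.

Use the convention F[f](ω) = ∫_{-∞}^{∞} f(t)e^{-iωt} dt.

F(ω) = - 9 i \pi e^{- 6 \left|{\omega}\right|} \operatorname{sign}{\left(\omega \right)}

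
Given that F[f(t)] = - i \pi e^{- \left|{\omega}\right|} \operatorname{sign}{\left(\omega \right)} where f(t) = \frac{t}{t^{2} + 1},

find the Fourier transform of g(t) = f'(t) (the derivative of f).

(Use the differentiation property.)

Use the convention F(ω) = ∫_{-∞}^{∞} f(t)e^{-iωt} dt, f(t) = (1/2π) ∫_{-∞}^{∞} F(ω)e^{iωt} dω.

F[g](ω) = \pi \omega e^{- \left|{\omega}\right|} \operatorname{sign}{\left(\omega \right)}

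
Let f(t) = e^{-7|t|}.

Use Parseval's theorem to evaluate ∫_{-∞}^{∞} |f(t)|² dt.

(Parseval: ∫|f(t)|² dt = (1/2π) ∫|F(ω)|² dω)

∫|f(t)|² dt = \frac{1}{7}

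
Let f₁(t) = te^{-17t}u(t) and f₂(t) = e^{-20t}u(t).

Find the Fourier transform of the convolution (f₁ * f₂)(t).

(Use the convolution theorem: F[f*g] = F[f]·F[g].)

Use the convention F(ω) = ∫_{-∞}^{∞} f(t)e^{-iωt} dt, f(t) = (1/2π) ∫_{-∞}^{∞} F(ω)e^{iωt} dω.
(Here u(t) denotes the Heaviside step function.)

F[f₁*f₂](ω) = \frac{1}{\left(i \omega + 17\right)^{2} \left(i \omega + 20\right)}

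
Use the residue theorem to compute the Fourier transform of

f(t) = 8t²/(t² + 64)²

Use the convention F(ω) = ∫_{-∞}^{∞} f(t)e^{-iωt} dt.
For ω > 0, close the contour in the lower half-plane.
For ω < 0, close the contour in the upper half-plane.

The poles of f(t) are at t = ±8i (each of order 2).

Let g(z) = f(z)e^{-iωz}; for large |z| the factor e^{-iωz} decays in the lower half-plane when ω > 0 and in the upper half-plane when ω < 0.

Case ω > 0 (lower half-plane, clockwise contour ⇒ F(ω) = -2πi·ΣRes):
  Res_{z = - 8 i} g(z) = \frac{i \left(1 - 8 \omega\right) e^{- 8 \omega}}{4} (pole of order 2)
  F(ω) = -2πi·ΣRes = \frac{\pi \left(1 - 8 \omega\right) e^{- 8 \omega}}{2}

Case ω < 0 (upper half-plane, counterclockwise contour ⇒ F(ω) = +2πi·ΣRes):
  Res_{z = 8 i} g(z) = \frac{i \left(- 8 \omega - 1\right) e^{8 \omega}}{4} (pole of order 2)
  F(ω) = 2πi·ΣRes = \frac{\pi \left(8 \omega + 1\right) e^{8 \omega}}{2}

Both cases combine into a single formula in |ω|:

F(ω) = \frac{\pi \left(1 - 8 \left|{\omega}\right|\right) e^{- 8 \left|{\omega}\right|}}{2}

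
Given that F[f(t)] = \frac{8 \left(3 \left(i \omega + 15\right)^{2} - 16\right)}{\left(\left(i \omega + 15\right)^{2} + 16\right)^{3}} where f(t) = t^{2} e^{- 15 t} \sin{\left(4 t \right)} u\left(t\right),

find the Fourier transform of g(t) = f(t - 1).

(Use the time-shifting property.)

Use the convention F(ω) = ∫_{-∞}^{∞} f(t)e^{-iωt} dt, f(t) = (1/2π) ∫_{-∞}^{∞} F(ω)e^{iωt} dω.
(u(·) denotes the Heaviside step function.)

F[g](ω) = \frac{8 \left(3 \left(i \omega + 15\right)^{2} - 16\right) e^{- i \omega}}{\left(\left(i \omega + 15\right)^{2} + 16\right)^{3}}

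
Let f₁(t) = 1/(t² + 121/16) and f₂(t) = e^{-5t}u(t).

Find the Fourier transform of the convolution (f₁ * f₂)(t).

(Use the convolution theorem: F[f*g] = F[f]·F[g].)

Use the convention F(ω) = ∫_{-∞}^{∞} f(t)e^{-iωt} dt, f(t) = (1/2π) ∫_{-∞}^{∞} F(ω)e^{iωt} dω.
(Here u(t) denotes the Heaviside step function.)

F[f₁*f₂](ω) = \frac{4 \pi e^{- \frac{11 \left|{\omega}\right|}{4}}}{11 \left(i \omega + 5\right)}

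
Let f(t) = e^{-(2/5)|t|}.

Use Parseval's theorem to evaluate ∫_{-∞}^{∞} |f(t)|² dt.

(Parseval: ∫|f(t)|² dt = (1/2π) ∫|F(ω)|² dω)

∫|f(t)|² dt = \frac{5}{2}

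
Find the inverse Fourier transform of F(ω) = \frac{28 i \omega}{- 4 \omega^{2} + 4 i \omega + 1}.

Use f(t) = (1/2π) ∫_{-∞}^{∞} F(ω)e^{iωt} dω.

f(t) = 7 \left(1 - \frac{t}{2}\right) e^{- \frac{t}{2}} u\left(t\right)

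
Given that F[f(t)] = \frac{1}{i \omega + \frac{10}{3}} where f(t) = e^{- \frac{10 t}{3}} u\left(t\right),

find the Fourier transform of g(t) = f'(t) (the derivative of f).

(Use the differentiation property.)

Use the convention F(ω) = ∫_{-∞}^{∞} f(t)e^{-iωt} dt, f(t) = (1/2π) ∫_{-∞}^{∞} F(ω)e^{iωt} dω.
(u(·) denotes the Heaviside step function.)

F[g](ω) = \frac{3 \omega}{3 \omega - 10 i}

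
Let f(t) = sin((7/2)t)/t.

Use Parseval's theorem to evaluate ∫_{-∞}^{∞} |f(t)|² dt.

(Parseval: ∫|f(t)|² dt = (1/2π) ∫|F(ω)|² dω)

∫|f(t)|² dt = \frac{7 \pi}{2}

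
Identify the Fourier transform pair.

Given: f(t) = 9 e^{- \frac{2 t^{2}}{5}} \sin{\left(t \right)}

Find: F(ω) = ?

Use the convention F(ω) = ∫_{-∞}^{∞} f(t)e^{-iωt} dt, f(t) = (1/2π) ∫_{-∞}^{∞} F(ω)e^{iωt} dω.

F(ω) = \frac{9 \sqrt{10} i \sqrt{\pi} \left(1 - e^{\frac{5 \omega}{2}}\right) e^{- \frac{5 \omega^{2}}{8} - \frac{5 \omega}{4} - \frac{5}{8}}}{4}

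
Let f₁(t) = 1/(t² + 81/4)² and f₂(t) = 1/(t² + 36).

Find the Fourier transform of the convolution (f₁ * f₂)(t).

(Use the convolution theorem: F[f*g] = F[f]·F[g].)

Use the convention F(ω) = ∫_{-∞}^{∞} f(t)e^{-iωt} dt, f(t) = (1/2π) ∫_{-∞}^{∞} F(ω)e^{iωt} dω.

F[f₁*f₂](ω) = \frac{\pi^{2} \left(9 \left|{\omega}\right| + 2\right) e^{- \frac{21 \left|{\omega}\right|}{2}}}{2187}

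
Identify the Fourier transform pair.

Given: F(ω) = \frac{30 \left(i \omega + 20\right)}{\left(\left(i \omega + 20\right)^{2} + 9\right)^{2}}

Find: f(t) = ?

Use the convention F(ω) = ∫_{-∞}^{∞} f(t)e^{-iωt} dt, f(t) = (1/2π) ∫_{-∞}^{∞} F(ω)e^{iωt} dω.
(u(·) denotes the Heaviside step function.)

f(t) = 5 t e^{- 20 t} \sin{\left(3 t \right)} u\left(t\right)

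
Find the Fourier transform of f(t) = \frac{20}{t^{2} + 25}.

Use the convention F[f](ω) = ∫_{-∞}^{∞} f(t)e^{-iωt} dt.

F(ω) = 4 \pi e^{- 5 \left|{\omega}\right|}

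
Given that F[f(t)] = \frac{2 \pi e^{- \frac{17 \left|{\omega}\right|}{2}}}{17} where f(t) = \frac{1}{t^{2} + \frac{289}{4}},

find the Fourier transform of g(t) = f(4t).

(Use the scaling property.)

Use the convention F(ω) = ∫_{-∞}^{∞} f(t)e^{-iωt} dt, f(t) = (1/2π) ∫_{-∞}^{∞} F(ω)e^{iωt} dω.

F[g](ω) = \frac{\pi e^{- \frac{17 \left|{\omega}\right|}{8}}}{34}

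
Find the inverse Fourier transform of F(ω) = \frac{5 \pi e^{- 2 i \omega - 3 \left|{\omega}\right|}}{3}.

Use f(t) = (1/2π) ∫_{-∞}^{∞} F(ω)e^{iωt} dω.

f(t) = \frac{5}{\left(t - 2\right)^{2} + 9}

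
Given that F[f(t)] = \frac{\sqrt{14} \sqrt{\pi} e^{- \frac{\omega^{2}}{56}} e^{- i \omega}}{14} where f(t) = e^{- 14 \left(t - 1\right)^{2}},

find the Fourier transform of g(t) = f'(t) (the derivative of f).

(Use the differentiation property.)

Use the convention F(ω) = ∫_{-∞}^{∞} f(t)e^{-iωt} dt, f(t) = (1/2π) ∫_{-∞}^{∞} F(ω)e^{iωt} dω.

F[g](ω) = \frac{\sqrt{14} i \sqrt{\pi} \omega e^{- \omega \left(\frac{\omega}{56} + i\right)}}{14}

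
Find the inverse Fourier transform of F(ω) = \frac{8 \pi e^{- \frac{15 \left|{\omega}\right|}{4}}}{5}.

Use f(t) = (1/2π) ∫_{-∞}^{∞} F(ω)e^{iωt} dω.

f(t) = \frac{6}{t^{2} + \frac{225}{16}}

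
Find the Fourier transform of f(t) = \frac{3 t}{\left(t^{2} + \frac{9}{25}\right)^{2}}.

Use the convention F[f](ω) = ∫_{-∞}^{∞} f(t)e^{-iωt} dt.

F(ω) = - \frac{5 i \pi \omega e^{- \frac{3 \left|{\omega}\right|}{5}}}{2}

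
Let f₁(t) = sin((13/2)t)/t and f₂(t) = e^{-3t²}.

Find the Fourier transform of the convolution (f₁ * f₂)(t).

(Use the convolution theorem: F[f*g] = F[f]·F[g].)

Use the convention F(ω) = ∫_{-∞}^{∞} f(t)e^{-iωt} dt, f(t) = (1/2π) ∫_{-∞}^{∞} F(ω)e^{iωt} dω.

F[f₁*f₂](ω) = \begin{cases} \frac{\sqrt{3} \pi^{\frac{3}{2}} e^{- \frac{\omega^{2}}{12}}}{3} & \text{for}\: \omega > - \frac{13}{2} \wedge \omega < \frac{13}{2} \\0 & \text{otherwise} \end{cases}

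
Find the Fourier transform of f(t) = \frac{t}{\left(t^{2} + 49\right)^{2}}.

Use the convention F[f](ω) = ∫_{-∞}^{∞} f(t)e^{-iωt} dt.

F(ω) = - \frac{i \pi \omega e^{- 7 \left|{\omega}\right|}}{14}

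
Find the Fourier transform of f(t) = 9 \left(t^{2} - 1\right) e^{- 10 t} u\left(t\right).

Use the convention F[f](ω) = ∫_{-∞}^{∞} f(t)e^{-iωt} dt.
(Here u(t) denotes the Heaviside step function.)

F(ω) = \frac{9 \left(2 i \omega - \left(i \omega + 10\right)^{3} + 20\right)}{\left(i \omega + 10\right)^{4}}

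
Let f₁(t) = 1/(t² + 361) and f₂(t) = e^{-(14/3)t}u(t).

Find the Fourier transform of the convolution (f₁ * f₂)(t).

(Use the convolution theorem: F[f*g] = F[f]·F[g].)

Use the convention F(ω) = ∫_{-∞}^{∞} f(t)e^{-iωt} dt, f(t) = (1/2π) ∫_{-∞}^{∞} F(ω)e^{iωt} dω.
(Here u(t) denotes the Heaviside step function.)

F[f₁*f₂](ω) = \frac{3 \pi e^{- 19 \left|{\omega}\right|}}{19 \left(3 i \omega + 14\right)}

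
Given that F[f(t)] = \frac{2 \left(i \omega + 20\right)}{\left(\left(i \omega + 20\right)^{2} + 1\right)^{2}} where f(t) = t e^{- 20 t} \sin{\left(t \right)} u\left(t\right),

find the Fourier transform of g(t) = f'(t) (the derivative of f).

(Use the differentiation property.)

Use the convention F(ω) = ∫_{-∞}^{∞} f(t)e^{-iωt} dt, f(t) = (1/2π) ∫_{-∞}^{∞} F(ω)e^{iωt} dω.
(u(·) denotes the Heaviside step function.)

F[g](ω) = \frac{2 i \omega \left(i \omega + 20\right)}{\left(\left(i \omega + 20\right)^{2} + 1\right)^{2}}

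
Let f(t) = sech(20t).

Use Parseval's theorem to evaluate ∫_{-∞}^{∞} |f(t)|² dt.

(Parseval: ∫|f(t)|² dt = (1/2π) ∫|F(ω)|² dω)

∫|f(t)|² dt = \frac{1}{10}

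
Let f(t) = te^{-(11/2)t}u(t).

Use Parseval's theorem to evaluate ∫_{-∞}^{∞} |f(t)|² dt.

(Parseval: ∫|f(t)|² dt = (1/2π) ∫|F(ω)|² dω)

∫|f(t)|² dt = \frac{2}{1331}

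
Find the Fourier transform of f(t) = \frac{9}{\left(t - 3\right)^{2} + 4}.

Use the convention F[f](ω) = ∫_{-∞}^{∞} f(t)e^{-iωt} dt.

F(ω) = \frac{9 \pi e^{- 3 i \omega - 2 \left|{\omega}\right|}}{2}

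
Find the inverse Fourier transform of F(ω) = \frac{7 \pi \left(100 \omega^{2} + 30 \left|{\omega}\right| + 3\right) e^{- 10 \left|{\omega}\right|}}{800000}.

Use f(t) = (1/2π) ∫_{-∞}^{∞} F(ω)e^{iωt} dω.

f(t) = \frac{7}{\left(t^{2} + 100\right)^{3}}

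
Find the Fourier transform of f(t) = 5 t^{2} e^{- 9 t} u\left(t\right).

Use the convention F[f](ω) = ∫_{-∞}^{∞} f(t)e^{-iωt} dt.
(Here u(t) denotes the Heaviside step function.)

F(ω) = \frac{10}{\left(i \omega + 9\right)^{3}}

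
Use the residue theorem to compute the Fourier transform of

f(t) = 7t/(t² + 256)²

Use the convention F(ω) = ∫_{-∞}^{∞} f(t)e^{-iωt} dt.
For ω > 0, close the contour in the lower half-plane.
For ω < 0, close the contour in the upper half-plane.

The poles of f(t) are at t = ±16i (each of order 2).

Let g(z) = f(z)e^{-iωz}; for large |z| the factor e^{-iωz} decays in the lower half-plane when ω > 0 and in the upper half-plane when ω < 0.

Case ω > 0 (lower half-plane, clockwise contour ⇒ F(ω) = -2πi·ΣRes):
  Res_{z = - 16 i} g(z) = \frac{7 \omega e^{- 16 \omega}}{64} (pole of order 2)
  F(ω) = -2πi·ΣRes = - \frac{7 i \pi \omega e^{- 16 \omega}}{32}

Case ω < 0 (upper half-plane, counterclockwise contour ⇒ F(ω) = +2πi·ΣRes):
  Res_{z = 16 i} g(z) = - \frac{7 \omega e^{16 \omega}}{64} (pole of order 2)
  F(ω) = 2πi·ΣRes = - \frac{7 i \pi \omega e^{16 \omega}}{32}

Both cases combine into a single formula in |ω|:

F(ω) = - \frac{7 i \pi \omega e^{- 16 \left|{\omega}\right|}}{32}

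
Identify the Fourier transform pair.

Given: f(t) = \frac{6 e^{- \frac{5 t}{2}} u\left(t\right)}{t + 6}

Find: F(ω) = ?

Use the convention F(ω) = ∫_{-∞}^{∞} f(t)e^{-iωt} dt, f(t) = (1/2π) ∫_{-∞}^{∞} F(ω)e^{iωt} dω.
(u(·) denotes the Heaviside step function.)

F(ω) = 6 e^{6 i \omega + 15} \operatorname{E}_{1}\left(6 i \omega + 15\right)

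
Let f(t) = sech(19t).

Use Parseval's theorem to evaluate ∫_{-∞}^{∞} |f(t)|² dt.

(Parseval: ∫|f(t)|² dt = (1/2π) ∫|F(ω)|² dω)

∫|f(t)|² dt = \frac{2}{19}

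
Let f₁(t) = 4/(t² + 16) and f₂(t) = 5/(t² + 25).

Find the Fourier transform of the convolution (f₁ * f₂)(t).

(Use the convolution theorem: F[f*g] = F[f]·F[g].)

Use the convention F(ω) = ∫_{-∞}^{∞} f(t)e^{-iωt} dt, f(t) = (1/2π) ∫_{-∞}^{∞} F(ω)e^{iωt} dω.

F[f₁*f₂](ω) = \pi^{2} e^{- 9 \left|{\omega}\right|}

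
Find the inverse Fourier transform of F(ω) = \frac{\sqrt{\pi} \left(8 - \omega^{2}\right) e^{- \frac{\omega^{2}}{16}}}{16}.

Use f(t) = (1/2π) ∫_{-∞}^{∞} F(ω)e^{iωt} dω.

f(t) = 8 t^{2} e^{- 4 t^{2}}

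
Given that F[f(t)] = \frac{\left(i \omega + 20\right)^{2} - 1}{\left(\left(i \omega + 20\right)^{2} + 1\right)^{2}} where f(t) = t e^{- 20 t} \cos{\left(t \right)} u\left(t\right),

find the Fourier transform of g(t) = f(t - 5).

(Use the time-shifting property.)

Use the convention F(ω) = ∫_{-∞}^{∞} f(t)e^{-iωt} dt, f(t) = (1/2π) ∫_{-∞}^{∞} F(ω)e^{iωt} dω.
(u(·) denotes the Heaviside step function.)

F[g](ω) = \frac{\left(\left(i \omega + 20\right)^{2} - 1\right) e^{- 5 i \omega}}{\left(\left(i \omega + 20\right)^{2} + 1\right)^{2}}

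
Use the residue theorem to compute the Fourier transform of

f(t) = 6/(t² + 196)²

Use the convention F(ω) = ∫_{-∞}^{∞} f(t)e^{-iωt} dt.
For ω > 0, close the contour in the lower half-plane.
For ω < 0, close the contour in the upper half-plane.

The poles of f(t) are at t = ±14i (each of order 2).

Let g(z) = f(z)e^{-iωz}; for large |z| the factor e^{-iωz} decays in the lower half-plane when ω > 0 and in the upper half-plane when ω < 0.

Case ω > 0 (lower half-plane, clockwise contour ⇒ F(ω) = -2πi·ΣRes):
  Res_{z = - 14 i} g(z) = \frac{3 i \left(14 \omega + 1\right) e^{- 14 \omega}}{5488} (pole of order 2)
  F(ω) = -2πi·ΣRes = \frac{3 \pi \left(14 \omega + 1\right) e^{- 14 \omega}}{2744}

Case ω < 0 (upper half-plane, counterclockwise contour ⇒ F(ω) = +2πi·ΣRes):
  Res_{z = 14 i} g(z) = \frac{3 i \left(14 \omega - 1\right) e^{14 \omega}}{5488} (pole of order 2)
  F(ω) = 2πi·ΣRes = \frac{3 \pi \left(1 - 14 \omega\right) e^{14 \omega}}{2744}

Both cases combine into a single formula in |ω|:

F(ω) = \frac{3 \pi \left(14 \left|{\omega}\right| + 1\right) e^{- 14 \left|{\omega}\right|}}{2744}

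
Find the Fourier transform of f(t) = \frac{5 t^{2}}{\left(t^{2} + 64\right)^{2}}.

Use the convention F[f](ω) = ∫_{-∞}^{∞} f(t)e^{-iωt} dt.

F(ω) = \frac{5 \pi \left(1 - 8 \left|{\omega}\right|\right) e^{- 8 \left|{\omega}\right|}}{16}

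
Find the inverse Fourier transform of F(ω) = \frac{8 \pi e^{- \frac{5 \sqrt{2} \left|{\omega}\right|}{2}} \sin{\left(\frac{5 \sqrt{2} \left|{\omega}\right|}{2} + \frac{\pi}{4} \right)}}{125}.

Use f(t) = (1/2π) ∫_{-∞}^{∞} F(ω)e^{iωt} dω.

f(t) = \frac{8}{t^{4} + 625}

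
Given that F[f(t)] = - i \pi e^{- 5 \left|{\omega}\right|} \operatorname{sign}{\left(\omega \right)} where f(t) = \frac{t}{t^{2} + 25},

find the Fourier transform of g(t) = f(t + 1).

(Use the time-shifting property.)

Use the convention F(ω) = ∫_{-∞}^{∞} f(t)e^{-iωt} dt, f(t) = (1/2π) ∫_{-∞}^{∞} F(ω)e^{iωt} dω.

F[g](ω) = - i \pi e^{i \omega} e^{- 5 \left|{\omega}\right|} \operatorname{sign}{\left(\omega \right)}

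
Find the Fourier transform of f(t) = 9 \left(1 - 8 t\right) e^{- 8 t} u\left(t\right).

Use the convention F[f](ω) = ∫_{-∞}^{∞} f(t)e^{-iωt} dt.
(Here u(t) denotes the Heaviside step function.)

F(ω) = \frac{9 i \omega}{- \omega^{2} + 16 i \omega + 64}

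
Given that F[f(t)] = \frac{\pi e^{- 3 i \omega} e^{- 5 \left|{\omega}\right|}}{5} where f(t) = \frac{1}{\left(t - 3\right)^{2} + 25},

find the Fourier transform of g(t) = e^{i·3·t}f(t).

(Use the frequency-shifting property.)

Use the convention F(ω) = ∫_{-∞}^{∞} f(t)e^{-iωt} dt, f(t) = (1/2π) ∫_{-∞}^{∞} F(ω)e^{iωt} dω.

F[g](ω) = \frac{\pi e^{- 3 i \left(\omega - 3\right) - 5 \left|{\omega - 3}\right|}}{5}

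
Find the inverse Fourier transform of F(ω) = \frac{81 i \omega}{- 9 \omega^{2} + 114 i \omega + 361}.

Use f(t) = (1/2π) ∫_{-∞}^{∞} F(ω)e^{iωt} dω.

f(t) = 9 \left(1 - \frac{19 t}{3}\right) e^{- \frac{19 t}{3}} u\left(t\right)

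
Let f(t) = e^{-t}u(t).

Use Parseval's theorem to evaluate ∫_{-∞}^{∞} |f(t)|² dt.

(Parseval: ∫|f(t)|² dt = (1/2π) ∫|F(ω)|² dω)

∫|f(t)|² dt = \frac{1}{2}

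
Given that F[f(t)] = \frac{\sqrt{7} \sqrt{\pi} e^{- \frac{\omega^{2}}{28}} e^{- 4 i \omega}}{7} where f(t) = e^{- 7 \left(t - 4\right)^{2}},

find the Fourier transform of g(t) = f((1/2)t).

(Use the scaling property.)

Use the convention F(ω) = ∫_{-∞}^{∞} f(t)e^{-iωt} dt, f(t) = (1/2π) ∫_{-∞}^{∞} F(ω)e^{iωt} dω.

F[g](ω) = \frac{2 \sqrt{7} \sqrt{\pi} e^{- \frac{\omega \left(\omega + 56 i\right)}{7}}}{7}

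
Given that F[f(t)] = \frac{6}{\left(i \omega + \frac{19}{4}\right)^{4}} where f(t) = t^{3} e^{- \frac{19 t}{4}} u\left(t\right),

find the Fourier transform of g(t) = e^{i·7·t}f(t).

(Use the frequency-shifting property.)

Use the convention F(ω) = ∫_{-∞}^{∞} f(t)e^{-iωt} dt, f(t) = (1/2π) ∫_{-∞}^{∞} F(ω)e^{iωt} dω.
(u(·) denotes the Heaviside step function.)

F[g](ω) = \frac{1536}{\left(4 i \left(\omega - 7\right) + 19\right)^{4}}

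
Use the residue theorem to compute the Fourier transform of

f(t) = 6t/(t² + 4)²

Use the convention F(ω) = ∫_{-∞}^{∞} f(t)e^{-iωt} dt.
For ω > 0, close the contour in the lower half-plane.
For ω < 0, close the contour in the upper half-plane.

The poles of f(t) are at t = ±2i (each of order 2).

Let g(z) = f(z)e^{-iωz}; for large |z| the factor e^{-iωz} decays in the lower half-plane when ω > 0 and in the upper half-plane when ω < 0.

Case ω > 0 (lower half-plane, clockwise contour ⇒ F(ω) = -2πi·ΣRes):
  Res_{z = - 2 i} g(z) = \frac{3 \omega e^{- 2 \omega}}{4} (pole of order 2)
  F(ω) = -2πi·ΣRes = - \frac{3 i \pi \omega e^{- 2 \omega}}{2}

Case ω < 0 (upper half-plane, counterclockwise contour ⇒ F(ω) = +2πi·ΣRes):
  Res_{z = 2 i} g(z) = - \frac{3 \omega e^{2 \omega}}{4} (pole of order 2)
  F(ω) = 2πi·ΣRes = - \frac{3 i \pi \omega e^{2 \omega}}{2}

Both cases combine into a single formula in |ω|:

F(ω) = - \frac{3 i \pi \omega e^{- 2 \left|{\omega}\right|}}{2}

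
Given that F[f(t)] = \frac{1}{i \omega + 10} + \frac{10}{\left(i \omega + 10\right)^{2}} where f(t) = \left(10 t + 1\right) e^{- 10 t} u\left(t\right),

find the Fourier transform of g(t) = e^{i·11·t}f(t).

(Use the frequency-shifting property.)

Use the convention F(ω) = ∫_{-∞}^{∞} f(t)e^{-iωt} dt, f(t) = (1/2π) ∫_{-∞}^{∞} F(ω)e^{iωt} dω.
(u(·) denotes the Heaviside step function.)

F[g](ω) = \frac{10 i \left(\omega - 11\right) + \left(i \left(\omega - 11\right) + 10\right)^{2} + 100}{\left(i \left(\omega - 11\right) + 10\right)^{3}}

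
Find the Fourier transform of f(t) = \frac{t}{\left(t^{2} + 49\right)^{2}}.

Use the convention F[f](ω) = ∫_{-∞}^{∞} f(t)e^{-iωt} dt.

F(ω) = - \frac{i \pi \omega e^{- 7 \left|{\omega}\right|}}{14}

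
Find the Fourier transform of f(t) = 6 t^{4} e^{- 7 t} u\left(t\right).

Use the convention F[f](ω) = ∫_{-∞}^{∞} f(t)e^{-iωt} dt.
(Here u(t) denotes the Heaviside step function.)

F(ω) = \frac{144}{\left(i \omega + 7\right)^{5}}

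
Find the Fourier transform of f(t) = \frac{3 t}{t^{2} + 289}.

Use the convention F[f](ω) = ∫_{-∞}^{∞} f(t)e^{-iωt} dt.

F(ω) = - 3 i \pi e^{- 17 \left|{\omega}\right|} \operatorname{sign}{\left(\omega \right)}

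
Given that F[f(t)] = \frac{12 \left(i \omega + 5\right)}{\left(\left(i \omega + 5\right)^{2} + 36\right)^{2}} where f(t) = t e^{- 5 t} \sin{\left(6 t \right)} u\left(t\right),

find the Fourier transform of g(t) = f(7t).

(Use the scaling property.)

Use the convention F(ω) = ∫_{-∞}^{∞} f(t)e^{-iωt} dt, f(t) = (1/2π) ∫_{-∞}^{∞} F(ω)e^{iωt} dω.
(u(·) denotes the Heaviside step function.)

F[g](ω) = \frac{588 \left(i \omega + 35\right)}{\left(\left(i \omega + 35\right)^{2} + 1764\right)^{2}}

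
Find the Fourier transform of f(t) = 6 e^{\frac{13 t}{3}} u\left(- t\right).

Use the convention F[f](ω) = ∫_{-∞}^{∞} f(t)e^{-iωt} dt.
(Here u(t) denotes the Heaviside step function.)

F(ω) = - \frac{18}{3 i \omega - 13}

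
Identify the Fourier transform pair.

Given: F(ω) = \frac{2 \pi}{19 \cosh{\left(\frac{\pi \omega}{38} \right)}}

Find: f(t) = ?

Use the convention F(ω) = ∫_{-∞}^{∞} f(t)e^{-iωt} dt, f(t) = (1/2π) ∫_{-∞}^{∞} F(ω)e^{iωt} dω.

f(t) = \frac{2}{\cosh{\left(19 t \right)}}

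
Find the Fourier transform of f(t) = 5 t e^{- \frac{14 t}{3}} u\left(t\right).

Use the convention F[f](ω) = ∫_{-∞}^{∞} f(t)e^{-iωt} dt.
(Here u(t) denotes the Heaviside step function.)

F(ω) = \frac{45}{\left(3 i \omega + 14\right)^{2}}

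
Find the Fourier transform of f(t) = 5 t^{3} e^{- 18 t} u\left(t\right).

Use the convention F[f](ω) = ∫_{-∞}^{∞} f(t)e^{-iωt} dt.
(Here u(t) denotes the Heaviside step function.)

F(ω) = \frac{30}{\left(i \omega + 18\right)^{4}}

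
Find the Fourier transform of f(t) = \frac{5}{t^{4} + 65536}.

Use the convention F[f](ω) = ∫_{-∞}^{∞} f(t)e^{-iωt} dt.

F(ω) = \frac{5 \pi e^{- 8 \sqrt{2} \left|{\omega}\right|} \sin{\left(8 \sqrt{2} \left|{\omega}\right| + \frac{\pi}{4} \right)}}{4096}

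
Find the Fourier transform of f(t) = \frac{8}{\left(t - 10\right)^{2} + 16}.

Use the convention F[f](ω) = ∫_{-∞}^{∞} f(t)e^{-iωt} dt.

F(ω) = 2 \pi e^{- 10 i \omega - 4 \left|{\omega}\right|}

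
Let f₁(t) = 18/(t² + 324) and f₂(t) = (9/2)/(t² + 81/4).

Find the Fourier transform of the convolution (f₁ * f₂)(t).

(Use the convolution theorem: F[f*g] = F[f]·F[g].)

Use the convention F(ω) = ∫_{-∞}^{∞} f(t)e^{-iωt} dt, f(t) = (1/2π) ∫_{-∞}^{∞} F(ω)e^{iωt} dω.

F[f₁*f₂](ω) = \pi^{2} e^{- \frac{45 \left|{\omega}\right|}{2}}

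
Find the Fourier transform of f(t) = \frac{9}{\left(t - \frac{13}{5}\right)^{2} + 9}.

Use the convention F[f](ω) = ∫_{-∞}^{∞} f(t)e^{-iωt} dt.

F(ω) = 3 \pi e^{- \frac{13 i \omega}{5} - 3 \left|{\omega}\right|}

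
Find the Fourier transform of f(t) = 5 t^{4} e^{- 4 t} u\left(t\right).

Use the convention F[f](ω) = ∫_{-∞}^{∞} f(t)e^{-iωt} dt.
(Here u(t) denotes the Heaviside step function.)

F(ω) = \frac{120}{\left(i \omega + 4\right)^{5}}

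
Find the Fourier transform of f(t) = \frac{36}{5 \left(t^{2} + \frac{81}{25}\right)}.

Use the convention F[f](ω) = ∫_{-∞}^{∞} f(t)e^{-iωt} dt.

F(ω) = 4 \pi e^{- \frac{9 \left|{\omega}\right|}{5}}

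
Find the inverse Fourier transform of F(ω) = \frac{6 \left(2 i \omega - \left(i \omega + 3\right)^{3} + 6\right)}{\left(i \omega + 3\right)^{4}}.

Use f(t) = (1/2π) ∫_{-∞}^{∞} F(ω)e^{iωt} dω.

f(t) = 6 \left(t^{2} - 1\right) e^{- 3 t} u\left(t\right)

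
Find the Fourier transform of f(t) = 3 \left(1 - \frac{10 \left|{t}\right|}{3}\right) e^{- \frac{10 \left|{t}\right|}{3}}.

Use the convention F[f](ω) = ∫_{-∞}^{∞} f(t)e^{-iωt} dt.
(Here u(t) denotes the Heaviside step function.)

F(ω) = \frac{3240 \omega^{2}}{\left(9 \omega^{2} + 100\right)^{2}}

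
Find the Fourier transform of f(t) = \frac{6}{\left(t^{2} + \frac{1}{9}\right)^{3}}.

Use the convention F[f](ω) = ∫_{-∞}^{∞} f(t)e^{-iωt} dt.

F(ω) = \frac{81 \pi \left(\omega^{2} + 9 \left|{\omega}\right| + 27\right) e^{- \frac{\left|{\omega}\right|}{3}}}{4}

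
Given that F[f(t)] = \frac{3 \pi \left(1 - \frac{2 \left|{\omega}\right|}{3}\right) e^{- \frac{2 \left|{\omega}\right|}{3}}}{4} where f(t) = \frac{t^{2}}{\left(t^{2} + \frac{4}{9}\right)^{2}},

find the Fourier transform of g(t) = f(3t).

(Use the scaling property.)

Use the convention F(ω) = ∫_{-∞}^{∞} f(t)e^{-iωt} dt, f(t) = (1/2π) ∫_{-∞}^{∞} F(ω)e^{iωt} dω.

F[g](ω) = \frac{\pi \left(9 - 2 \left|{\omega}\right|\right) e^{- \frac{2 \left|{\omega}\right|}{9}}}{36}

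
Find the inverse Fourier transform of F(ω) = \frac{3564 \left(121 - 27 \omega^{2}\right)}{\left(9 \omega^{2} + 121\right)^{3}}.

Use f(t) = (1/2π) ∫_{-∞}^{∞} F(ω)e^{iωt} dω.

f(t) = 3 t^{2} e^{- \frac{11 \left|{t}\right|}{3}}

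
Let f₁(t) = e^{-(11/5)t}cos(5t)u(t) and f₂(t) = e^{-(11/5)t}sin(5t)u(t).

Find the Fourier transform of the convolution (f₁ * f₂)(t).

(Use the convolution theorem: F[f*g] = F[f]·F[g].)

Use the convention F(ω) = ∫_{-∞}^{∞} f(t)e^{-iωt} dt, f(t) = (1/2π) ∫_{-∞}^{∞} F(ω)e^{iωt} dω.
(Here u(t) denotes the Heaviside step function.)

F[f₁*f₂](ω) = \frac{625 \left(5 i \omega + 11\right)}{\left(\left(5 i \omega + 11\right)^{2} + 625\right)^{2}}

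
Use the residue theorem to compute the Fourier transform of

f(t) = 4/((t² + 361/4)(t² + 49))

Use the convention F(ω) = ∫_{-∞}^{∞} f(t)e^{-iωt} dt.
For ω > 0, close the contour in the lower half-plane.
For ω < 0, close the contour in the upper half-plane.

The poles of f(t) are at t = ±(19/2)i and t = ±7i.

Let g(z) = f(z)e^{-iωz}; for large |z| the factor e^{-iωz} decays in the lower half-plane when ω > 0 and in the upper half-plane when ω < 0.

Case ω > 0 (lower half-plane, clockwise contour ⇒ F(ω) = -2πi·ΣRes):
  Res_{z = - \frac{19 i}{2}} g(z) = - \frac{16 i e^{- \frac{19 \omega}{2}}}{3135}
  Res_{z = - 7 i} g(z) = \frac{8 i e^{- 7 \omega}}{1155}
  F(ω) = -2πi·ΣRes = \frac{16 \pi e^{- 7 \omega}}{1155} - \frac{32 \pi e^{- \frac{19 \omega}{2}}}{3135}

Case ω < 0 (upper half-plane, counterclockwise contour ⇒ F(ω) = +2πi·ΣRes):
  Res_{z = \frac{19 i}{2}} g(z) = \frac{16 i e^{\frac{19 \omega}{2}}}{3135}
  Res_{z = 7 i} g(z) = - \frac{8 i e^{7 \omega}}{1155}
  F(ω) = 2πi·ΣRes = \frac{16 \pi \left(- 14 e^{\frac{19 \omega}{2}} + 19 e^{7 \omega}\right)}{21945}

Both cases combine into a single formula in |ω|:

F(ω) = \frac{16 \pi e^{- 7 \left|{\omega}\right|}}{1155} - \frac{32 \pi e^{- \frac{19 \left|{\omega}\right|}{2}}}{3135}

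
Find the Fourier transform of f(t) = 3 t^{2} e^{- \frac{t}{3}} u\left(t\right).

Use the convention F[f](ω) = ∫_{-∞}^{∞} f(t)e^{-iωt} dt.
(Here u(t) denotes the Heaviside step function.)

F(ω) = \frac{162}{\left(3 i \omega + 1\right)^{3}}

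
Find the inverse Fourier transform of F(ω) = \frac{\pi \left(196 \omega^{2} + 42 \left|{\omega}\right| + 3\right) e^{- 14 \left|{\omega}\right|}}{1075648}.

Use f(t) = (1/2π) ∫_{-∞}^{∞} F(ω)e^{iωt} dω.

f(t) = \frac{4}{\left(t^{2} + 196\right)^{3}}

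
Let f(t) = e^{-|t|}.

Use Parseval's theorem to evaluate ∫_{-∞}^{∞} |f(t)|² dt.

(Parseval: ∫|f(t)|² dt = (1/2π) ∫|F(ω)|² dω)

∫|f(t)|² dt = 1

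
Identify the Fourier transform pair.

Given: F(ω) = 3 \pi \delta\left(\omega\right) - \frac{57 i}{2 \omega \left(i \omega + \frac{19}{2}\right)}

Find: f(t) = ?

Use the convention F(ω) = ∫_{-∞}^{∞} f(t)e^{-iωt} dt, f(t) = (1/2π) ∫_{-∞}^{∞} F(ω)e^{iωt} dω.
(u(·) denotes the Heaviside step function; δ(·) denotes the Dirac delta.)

f(t) = 3 \left(1 - e^{- \frac{19 t}{2}}\right) u\left(t\right)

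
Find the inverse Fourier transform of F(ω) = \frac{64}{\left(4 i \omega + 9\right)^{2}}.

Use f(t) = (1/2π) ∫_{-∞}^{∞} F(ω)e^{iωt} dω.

f(t) = 4 t e^{- \frac{9 t}{4}} u\left(t\right)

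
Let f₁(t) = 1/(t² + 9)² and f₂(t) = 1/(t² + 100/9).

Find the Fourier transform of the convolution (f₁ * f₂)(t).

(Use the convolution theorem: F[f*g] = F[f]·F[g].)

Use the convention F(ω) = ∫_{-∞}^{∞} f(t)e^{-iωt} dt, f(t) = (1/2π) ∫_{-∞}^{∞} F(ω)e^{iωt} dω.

F[f₁*f₂](ω) = \frac{\pi^{2} \left(3 \left|{\omega}\right| + 1\right) e^{- \frac{19 \left|{\omega}\right|}{3}}}{180}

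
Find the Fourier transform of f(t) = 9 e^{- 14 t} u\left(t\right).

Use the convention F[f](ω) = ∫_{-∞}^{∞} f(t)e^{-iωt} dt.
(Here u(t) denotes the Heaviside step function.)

F(ω) = \frac{9}{i \omega + 14}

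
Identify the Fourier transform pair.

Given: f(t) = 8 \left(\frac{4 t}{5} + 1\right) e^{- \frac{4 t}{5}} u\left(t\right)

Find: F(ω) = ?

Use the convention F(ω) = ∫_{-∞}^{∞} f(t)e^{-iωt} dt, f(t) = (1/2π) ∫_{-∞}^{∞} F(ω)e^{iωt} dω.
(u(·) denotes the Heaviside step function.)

F(ω) = \frac{40 \left(- 5 i \omega - 8\right)}{25 \omega^{2} - 40 i \omega - 16}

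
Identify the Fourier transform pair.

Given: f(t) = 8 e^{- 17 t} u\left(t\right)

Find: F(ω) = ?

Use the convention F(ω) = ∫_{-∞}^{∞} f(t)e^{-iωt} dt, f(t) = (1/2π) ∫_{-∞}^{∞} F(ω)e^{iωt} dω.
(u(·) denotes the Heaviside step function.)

F(ω) = \frac{8}{i \omega + 17}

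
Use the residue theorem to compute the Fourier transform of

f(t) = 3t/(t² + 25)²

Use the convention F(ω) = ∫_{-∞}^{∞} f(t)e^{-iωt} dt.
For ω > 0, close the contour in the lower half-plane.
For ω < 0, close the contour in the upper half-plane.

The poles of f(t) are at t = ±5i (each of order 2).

Let g(z) = f(z)e^{-iωz}; for large |z| the factor e^{-iωz} decays in the lower half-plane when ω > 0 and in the upper half-plane when ω < 0.

Case ω > 0 (lower half-plane, clockwise contour ⇒ F(ω) = -2πi·ΣRes):
  Res_{z = - 5 i} g(z) = \frac{3 \omega e^{- 5 \omega}}{20} (pole of order 2)
  F(ω) = -2πi·ΣRes = - \frac{3 i \pi \omega e^{- 5 \omega}}{10}

Case ω < 0 (upper half-plane, counterclockwise contour ⇒ F(ω) = +2πi·ΣRes):
  Res_{z = 5 i} g(z) = - \frac{3 \omega e^{5 \omega}}{20} (pole of order 2)
  F(ω) = 2πi·ΣRes = - \frac{3 i \pi \omega e^{5 \omega}}{10}

Both cases combine into a single formula in |ω|:

F(ω) = - \frac{3 i \pi \omega e^{- 5 \left|{\omega}\right|}}{10}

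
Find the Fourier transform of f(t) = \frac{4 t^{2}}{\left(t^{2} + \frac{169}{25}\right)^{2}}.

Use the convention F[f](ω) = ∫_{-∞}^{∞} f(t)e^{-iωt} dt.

F(ω) = \frac{2 \pi \left(5 - 13 \left|{\omega}\right|\right) e^{- \frac{13 \left|{\omega}\right|}{5}}}{13}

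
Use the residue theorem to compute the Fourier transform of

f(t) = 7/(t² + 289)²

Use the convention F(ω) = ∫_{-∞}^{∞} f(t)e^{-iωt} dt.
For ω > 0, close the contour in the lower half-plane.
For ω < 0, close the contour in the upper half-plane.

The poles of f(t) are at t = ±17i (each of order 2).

Let g(z) = f(z)e^{-iωz}; for large |z| the factor e^{-iωz} decays in the lower half-plane when ω > 0 and in the upper half-plane when ω < 0.

Case ω > 0 (lower half-plane, clockwise contour ⇒ F(ω) = -2πi·ΣRes):
  Res_{z = - 17 i} g(z) = \frac{7 i \left(17 \omega + 1\right) e^{- 17 \omega}}{19652} (pole of order 2)
  F(ω) = -2πi·ΣRes = \frac{7 \pi \left(17 \omega + 1\right) e^{- 17 \omega}}{9826}

Case ω < 0 (upper half-plane, counterclockwise contour ⇒ F(ω) = +2πi·ΣRes):
  Res_{z = 17 i} g(z) = \frac{7 i \left(17 \omega - 1\right) e^{17 \omega}}{19652} (pole of order 2)
  F(ω) = 2πi·ΣRes = \frac{7 \pi \left(1 - 17 \omega\right) e^{17 \omega}}{9826}

Both cases combine into a single formula in |ω|:

F(ω) = \frac{7 \pi \left(17 \left|{\omega}\right| + 1\right) e^{- 17 \left|{\omega}\right|}}{9826}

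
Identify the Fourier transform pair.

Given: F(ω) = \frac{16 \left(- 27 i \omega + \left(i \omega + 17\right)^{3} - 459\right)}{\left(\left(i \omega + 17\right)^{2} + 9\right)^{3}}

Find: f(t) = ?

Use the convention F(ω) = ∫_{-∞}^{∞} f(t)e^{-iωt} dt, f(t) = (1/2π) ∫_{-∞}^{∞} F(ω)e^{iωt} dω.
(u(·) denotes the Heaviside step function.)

f(t) = 8 t^{2} e^{- 17 t} \cos{\left(3 t \right)} u\left(t\right)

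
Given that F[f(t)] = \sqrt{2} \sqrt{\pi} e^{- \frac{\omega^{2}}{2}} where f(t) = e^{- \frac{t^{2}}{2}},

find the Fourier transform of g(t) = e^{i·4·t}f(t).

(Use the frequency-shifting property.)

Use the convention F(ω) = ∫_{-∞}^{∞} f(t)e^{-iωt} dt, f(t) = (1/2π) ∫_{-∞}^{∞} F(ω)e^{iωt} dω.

F[g](ω) = \sqrt{2} \sqrt{\pi} e^{- \frac{\left(\omega - 4\right)^{2}}{2}}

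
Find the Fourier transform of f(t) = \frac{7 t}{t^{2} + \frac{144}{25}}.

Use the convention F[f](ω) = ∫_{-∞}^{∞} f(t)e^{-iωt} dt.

F(ω) = - 7 i \pi e^{- \frac{12 \left|{\omega}\right|}{5}} \operatorname{sign}{\left(\omega \right)}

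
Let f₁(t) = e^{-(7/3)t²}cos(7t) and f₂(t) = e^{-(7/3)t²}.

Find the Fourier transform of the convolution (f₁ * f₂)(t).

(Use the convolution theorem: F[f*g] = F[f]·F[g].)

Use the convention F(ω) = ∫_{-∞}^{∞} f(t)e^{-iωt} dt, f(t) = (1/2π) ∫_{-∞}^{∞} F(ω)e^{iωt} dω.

F[f₁*f₂](ω) = \frac{3 \pi \left(e^{3 \omega} + 1\right) e^{- \frac{3 \omega^{2}}{14} - \frac{3 \omega}{2} - \frac{21}{4}}}{14}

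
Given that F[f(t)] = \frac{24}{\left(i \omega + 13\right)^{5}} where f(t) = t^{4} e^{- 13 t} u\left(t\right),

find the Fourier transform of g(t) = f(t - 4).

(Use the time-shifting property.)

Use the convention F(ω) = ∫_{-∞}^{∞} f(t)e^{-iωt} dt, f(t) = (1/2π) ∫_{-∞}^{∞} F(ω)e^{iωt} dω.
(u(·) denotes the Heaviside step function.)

F[g](ω) = \frac{24 e^{- 4 i \omega}}{\left(i \omega + 13\right)^{5}}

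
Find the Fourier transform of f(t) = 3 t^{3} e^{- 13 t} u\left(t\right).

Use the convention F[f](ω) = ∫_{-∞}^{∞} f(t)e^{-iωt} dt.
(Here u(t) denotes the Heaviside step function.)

F(ω) = \frac{18}{\left(i \omega + 13\right)^{4}}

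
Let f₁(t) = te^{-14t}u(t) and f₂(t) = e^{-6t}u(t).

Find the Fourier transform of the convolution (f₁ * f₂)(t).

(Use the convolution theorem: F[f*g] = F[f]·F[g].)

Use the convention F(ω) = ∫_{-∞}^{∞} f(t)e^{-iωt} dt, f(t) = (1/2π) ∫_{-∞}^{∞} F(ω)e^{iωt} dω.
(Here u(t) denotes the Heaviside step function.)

F[f₁*f₂](ω) = \frac{1}{\left(i \omega + 6\right) \left(i \omega + 14\right)^{2}}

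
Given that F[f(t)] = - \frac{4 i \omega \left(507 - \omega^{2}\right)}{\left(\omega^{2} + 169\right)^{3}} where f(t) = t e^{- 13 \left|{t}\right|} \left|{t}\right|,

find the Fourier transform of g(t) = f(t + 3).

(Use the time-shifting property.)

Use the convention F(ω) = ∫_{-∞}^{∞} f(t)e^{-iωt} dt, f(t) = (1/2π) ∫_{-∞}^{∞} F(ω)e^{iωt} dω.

F[g](ω) = \frac{4 i \omega \left(\omega^{2} - 507\right) e^{3 i \omega}}{\left(\omega^{2} + 169\right)^{3}}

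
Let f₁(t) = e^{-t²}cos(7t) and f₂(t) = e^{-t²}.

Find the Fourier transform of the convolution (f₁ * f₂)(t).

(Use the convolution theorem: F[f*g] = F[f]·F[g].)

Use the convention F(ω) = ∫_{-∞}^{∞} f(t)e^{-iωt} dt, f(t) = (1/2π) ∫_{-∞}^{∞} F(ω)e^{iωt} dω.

F[f₁*f₂](ω) = \frac{\pi \left(e^{7 \omega} + 1\right) e^{- \frac{\omega^{2}}{2} - \frac{7 \omega}{2} - \frac{49}{4}}}{2}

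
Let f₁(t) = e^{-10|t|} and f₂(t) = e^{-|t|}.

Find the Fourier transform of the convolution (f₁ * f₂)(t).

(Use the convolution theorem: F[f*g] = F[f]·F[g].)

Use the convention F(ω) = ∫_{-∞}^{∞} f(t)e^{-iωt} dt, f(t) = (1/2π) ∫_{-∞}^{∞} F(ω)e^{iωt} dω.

F[f₁*f₂](ω) = \frac{40}{\left(\omega^{2} + 1\right) \left(\omega^{2} + 100\right)}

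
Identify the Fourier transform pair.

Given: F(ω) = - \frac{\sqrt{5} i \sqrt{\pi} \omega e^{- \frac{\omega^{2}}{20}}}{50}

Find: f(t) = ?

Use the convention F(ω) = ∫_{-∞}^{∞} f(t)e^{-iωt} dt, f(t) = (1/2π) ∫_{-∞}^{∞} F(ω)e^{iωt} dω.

f(t) = t e^{- 5 t^{2}}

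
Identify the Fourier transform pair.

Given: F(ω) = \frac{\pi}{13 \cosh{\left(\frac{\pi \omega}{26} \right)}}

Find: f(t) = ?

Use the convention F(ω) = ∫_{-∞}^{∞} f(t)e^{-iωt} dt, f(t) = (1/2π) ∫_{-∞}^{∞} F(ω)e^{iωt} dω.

f(t) = \frac{1}{\cosh{\left(13 t \right)}}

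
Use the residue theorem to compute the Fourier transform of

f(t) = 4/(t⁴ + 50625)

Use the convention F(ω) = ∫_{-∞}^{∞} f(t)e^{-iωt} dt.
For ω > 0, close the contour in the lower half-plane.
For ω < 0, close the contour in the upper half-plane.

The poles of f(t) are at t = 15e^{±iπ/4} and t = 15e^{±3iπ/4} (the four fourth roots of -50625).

Let g(z) = f(z)e^{-iωz}; for large |z| the factor e^{-iωz} decays in the lower half-plane when ω > 0 and in the upper half-plane when ω < 0.

Case ω > 0 (lower half-plane, clockwise contour ⇒ F(ω) = -2πi·ΣRes):
  Res_{z = - \frac{15 \sqrt{2}}{2} - \frac{15 \sqrt{2} i}{2}} g(z) = \frac{\sqrt{2} i \left(1 - i\right) e^{\frac{15 \sqrt{2} \omega \left(-1 + i\right)}{2}}}{6750}
  Res_{z = \frac{15 \sqrt{2}}{2} - \frac{15 \sqrt{2} i}{2}} g(z) = \frac{\sqrt{2} i \left(1 + i\right) e^{- \frac{15 \sqrt{2} \omega \left(1 + i\right)}{2}}}{6750}
  F(ω) = -2πi·ΣRes = \frac{\sqrt{2} \pi \left(\left(1 - i\right) e^{15 \sqrt{2} i \omega} + 1 + i\right) e^{- \frac{15 \sqrt{2} \omega \left(1 + i\right)}{2}}}{3375} = \frac{4 \pi e^{- \frac{15 \sqrt{2} \omega}{2}} \sin{\left(\frac{15 \sqrt{2} \omega}{2} + \frac{\pi}{4} \right)}}{3375}

Case ω < 0 (upper half-plane, counterclockwise contour ⇒ F(ω) = +2πi·ΣRes):
  Res_{z = \frac{15 \sqrt{2}}{2} + \frac{15 \sqrt{2} i}{2}} g(z) = \frac{\sqrt{2} i \left(-1 + i\right) e^{\frac{15 \sqrt{2} \omega \left(1 - i\right)}{2}}}{6750}
  Res_{z = - \frac{15 \sqrt{2}}{2} + \frac{15 \sqrt{2} i}{2}} g(z) = \frac{\sqrt{2} \left(1 - i\right) e^{\frac{15 \sqrt{2} \omega \left(1 + i\right)}{2}}}{6750}
  F(ω) = 2πi·ΣRes = - \frac{\sqrt{2} i \pi \left(i \left(1 - i\right) e^{\frac{15 \sqrt{2} \omega \left(1 - i\right)}{2}} - \left(1 - i\right) e^{\frac{15 \sqrt{2} \omega \left(1 + i\right)}{2}}\right)}{3375} = \frac{4 \pi e^{\frac{15 \sqrt{2} \omega}{2}} \cos{\left(\frac{15 \sqrt{2} \omega}{2} + \frac{\pi}{4} \right)}}{3375}

Both cases combine into a single formula in |ω|:

F(ω) = \frac{4 \pi e^{- \frac{15 \sqrt{2} \left|{\omega}\right|}{2}} \sin{\left(\frac{15 \sqrt{2} \left|{\omega}\right|}{2} + \frac{\pi}{4} \right)}}{3375}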